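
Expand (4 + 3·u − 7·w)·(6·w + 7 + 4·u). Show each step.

−25·w + 28 + 37·u − 10·u·w + 12·u^2 − 42·w^2

(4 + 3·u − 7·w)·(6·w + 7 + 4·u)
= 24·w + 28 + 16·u + 18·u·w + 21·u + 12·u^2 − 42·w^2 − 49·w − 28·u·w    [distributive law]
= −25·w + 28 + 37·u − 10·u·w + 12·u^2 − 42·w^2    [combine like terms]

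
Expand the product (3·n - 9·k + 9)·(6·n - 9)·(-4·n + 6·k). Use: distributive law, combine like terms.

(3·n - 9·k + 9)·(6·n - 9)·(-4·n + 6·k)
= (18·n^2 - 27·n - 54·k·n + 81·k + 54·n - 81)·(-4·n + 6·k)    [distributive law]
= (18·n^2 + 27·n - 54·k·n + 81·k - 81)·(-4·n + 6·k)    [combine like terms]
= -72·n^3 + 108·k·n^2 - 108·n^2 + 162·k·n + 216·k·n^2 - 324·k^2·n - 324·k·n + 486·k^2 + 324·n - 486·k    [distributive law]
= -72·n^3 + 324·k·n^2 - 108·n^2 - 162·k·n - 324·k^2·n + 486·k^2 + 324·n - 486·k    [combine like terms]

-72·n^3 + 324·k·n^2 - 108·n^2 - 162·k·n - 324·k^2·n + 486·k^2 + 324·n - 486·k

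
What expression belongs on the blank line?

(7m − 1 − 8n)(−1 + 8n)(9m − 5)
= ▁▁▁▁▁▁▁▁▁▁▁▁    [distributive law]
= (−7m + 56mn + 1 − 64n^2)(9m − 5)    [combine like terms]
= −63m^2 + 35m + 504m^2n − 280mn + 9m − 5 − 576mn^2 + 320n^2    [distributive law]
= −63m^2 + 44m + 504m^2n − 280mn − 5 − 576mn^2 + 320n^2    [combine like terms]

By distributive law:

(−7m + 56mn + 1 − 8n + 8n − 64n^2)(9m − 5)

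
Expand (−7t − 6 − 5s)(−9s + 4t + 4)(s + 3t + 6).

178s^2t + 101st^2 + 308st − 84t^3 − 324t^2 − 384t + 304s^2 + 180s − 144 + 45s^3

(−7t − 6 − 5s)(−9s + 4t + 4)(s + 3t + 6)
= (63st − 28t^2 − 28t + 54s − 24t − 24 + 45s^2 − 20st − 20s)(s + 3t + 6)    [distributive law]
= (43st − 28t^2 − 52t + 34s − 24 + 45s^2)(s + 3t + 6)    [combine like terms]
= 43s^2t + 129st^2 + 258st − 28st^2 − 84t^3 − 168t^2 − 52st − 156t^2 − 312t + 34s^2 + 102st + 204s − 24s − 72t − 144 + 45s^3 + 135s^2t + 270s^2    [distributive law]
= 178s^2t + 101st^2 + 308st − 84t^3 − 324t^2 − 384t + 304s^2 + 180s − 144 + 45s^3    [combine like terms]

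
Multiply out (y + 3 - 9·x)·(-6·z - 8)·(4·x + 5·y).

(y + 3 - 9·x)·(-6·z - 8)·(4·x + 5·y)
= (-6·y·z - 8·y - 18·z - 24 + 54·x·z + 72·x)·(4·x + 5·y)    [distributive law]
= -24·x·y·z - 30·y^2·z - 32·x·y - 40·y^2 - 72·x·z - 90·y·z - 96·x - 120·y + 216·x^2·z + 270·x·y·z + 288·x^2 + 360·x·y    [distributive law]
= 246·x·y·z - 30·y^2·z + 328·x·y - 40·y^2 - 72·x·z - 90·y·z - 96·x - 120·y + 216·x^2·z + 288·x^2    [combine like terms]

246·x·y·z - 30·y^2·z + 328·x·y - 40·y^2 - 72·x·z - 90·y·z - 96·x - 120·y + 216·x^2·z + 288·x^2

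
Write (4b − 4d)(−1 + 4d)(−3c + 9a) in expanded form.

12bc − 36ab − 48bcd + 144abd − 12cd + 36ad + 48cd^2 − 144ad^2

(4b − 4d)(−1 + 4d)(−3c + 9a)
= (−4b + 16bd + 4d − 16d^2)(−3c + 9a)    [distributive law]
= 12bc − 36ab − 48bcd + 144abd − 12cd + 36ad + 48cd^2 − 144ad^2    [distributive law]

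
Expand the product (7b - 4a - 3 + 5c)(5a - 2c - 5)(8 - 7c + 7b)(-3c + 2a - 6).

(7b - 4a - 3 + 5c)(5a - 2c - 5)(8 - 7c + 7b)(-3c + 2a - 6)
= (35ab - 14bc - 35b - 20a^2 + 8ac + 20a - 15a + 6c + 15 + 25ac - 10c^2 - 25c)(8 - 7c + 7b)(-3c + 2a - 6)    [distributive law]
= (35ab - 14bc - 35b - 20a^2 + 33ac + 5a - 19c + 15 - 10c^2)(8 - 7c + 7b)(-3c + 2a - 6)    [combine like terms]
= (280ab - 245abc + 245ab^2 - 112bc + 98bc^2 - 98b^2c - 280b + 245bc - 245b^2 - 160a^2 + 140a^2c - 140a^2b + 264ac - 231ac^2 + 231abc + 40a - 35ac + 35ab - 152c + 133c^2 - 133bc + 120 - 105c + 105b - 80c^2 + 70c^3 - 70bc^2)(-3c + 2a - 6)    [distributive law]
= (315ab - 14abc + 245ab^2 + 28bc^2 - 98b^2c - 175b - 245b^2 - 160a^2 + 140a^2c - 140a^2b + 229ac - 231ac^2 + 40a - 257c + 53c^2 + 120 + 70c^3)(-3c + 2a - 6)    [combine like terms]
= -945abc + 630a^2b - 1890ab + 42abc^2 - 28a^2bc + 84abc - 735ab^2c + 490a^2b^2 - 1470ab^2 - 84bc^3 + 56abc^2 - 168bc^2 + 294b^2c^2 - 196ab^2c + 588b^2c + 525bc - 350ab + 1050b + 735b^2c - 490ab^2 + 1470b^2 + 480a^2c - 320a^3 + 960a^2 - 420a^2c^2 + 280a^3c - 840a^2c + 420a^2bc - 280a^3b + 840a^2b - 687ac^2 + 458a^2c - 1374ac + 693ac^3 - 462a^2c^2 + 1386ac^2 - 120ac + 80a^2 - 240a + 771c^2 - 514ac + 1542c - 159c^3 + 106ac^2 - 318c^2 - 360c + 240a - 720 - 210c^4 + 140ac^3 - 420c^3    [distributive law]
= -861abc + 1470a^2b - 2240ab + 98abc^2 + 392a^2bc - 931ab^2c + 490a^2b^2 - 1960ab^2 - 84bc^3 - 168bc^2 + 294b^2c^2 + 1323b^2c + 525bc + 1050b + 1470b^2 + 98a^2c - 320a^3 + 1040a^2 - 882a^2c^2 + 280a^3c - 280a^3b + 805ac^2 - 2008ac + 833ac^3 + 453c^2 + 1182c - 579c^3 - 720 - 210c^4    [combine like terms]

-861abc + 1470a^2b - 2240ab + 98abc^2 + 392a^2bc - 931ab^2c + 490a^2b^2 - 1960ab^2 - 84bc^3 - 168bc^2 + 294b^2c^2 + 1323b^2c + 525bc + 1050b + 1470b^2 + 98a^2c - 320a^3 + 1040a^2 - 882a^2c^2 + 280a^3c - 280a^3b + 805ac^2 - 2008ac + 833ac^3 + 453c^2 + 1182c - 579c^3 - 720 - 210c^4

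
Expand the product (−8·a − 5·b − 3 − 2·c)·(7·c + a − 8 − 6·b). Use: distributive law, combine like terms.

(−8·a − 5·b − 3 − 2·c)·(7·c + a − 8 − 6·b)
= −56·a·c − 8·a² + 64·a + 48·a·b − 35·b·c − 5·a·b + 40·b + 30·b² − 21·c − 3·a + 24 + 18·b − 14·c² − 2·a·c + 16·c + 12·b·c    [distributive law]
= −58·a·c − 8·a² + 61·a + 43·a·b − 23·b·c + 58·b + 30·b² − 5·c + 24 − 14·c²    [combine like terms]

−58·a·c − 8·a² + 61·a + 43·a·b − 23·b·c + 58·b + 30·b² − 5·c + 24 − 14·c²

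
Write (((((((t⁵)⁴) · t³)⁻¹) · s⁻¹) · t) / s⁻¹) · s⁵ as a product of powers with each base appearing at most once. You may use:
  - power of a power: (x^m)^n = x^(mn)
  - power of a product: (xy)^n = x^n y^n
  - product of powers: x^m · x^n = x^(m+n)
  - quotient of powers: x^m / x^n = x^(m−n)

s⁵t⁻²²

(((((((t⁵)⁴) · t³)⁻¹) · s⁻¹) · t) / s⁻¹) · s⁵
= (((((((t⁵)⁴)⁻¹) · ((t³)⁻¹)) · s⁻¹) · t) / s⁻¹) · s⁵    [power of a product]
= ((((((t⁵)⁻⁴) · ((t³)⁻¹)) · s⁻¹) · t) / s⁻¹) · s⁵    [power of a power]
= ((((t⁻²⁰ · ((t³)⁻¹)) · s⁻¹) · t) / s⁻¹) · s⁵    [power of a power]
= ((((t⁻²⁰ · t⁻³) · s⁻¹) · t) / s⁻¹) · s⁵    [power of a power]
= (((t⁻²³ · s⁻¹) · t) / s⁻¹) · s⁵    [product of powers]
= s⁵t⁻²²    [quotient of powers; product of powers]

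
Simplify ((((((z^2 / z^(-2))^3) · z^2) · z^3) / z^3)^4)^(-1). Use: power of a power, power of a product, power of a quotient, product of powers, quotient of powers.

z^(-56)

((((((z^2 / z^(-2))^3) · z^2) · z^3) / z^3)^4)^(-1)
= (((((z^2 / z^(-2))^3) · z^2) · z^3) / z^3)^(-4)    [power of a power]
= (((((z^2 / z^(-2))^3) · z^2) · z^3)^(-4)) / ((z^3)^(-4))    [power of a quotient]
= (((((z^2 / z^(-2))^3) · z^2)^(-4)) · ((z^3)^(-4))) / ((z^3)^(-4))    [power of a product]
= (((((z^2 / z^(-2))^3)^(-4)) · ((z^2)^(-4))) · ((z^3)^(-4))) / ((z^3)^(-4))    [power of a product]
= ((((z^2 / z^(-2))^(-12)) · ((z^2)^(-4))) · ((z^3)^(-4))) / ((z^3)^(-4))    [power of a power]
= (((((z^2)^(-12)) / ((z^(-2))^(-12))) · ((z^2)^(-4))) · ((z^3)^(-4))) / ((z^3)^(-4))    [power of a quotient]
= (((z^(-24) / ((z^(-2))^(-12))) · ((z^2)^(-4))) · ((z^3)^(-4))) / ((z^3)^(-4))    [power of a power]
= (((z^(-24) / z^24) · ((z^2)^(-4))) · ((z^3)^(-4))) / ((z^3)^(-4))    [power of a power]
= ((z^(-48) · ((z^2)^(-4))) · ((z^3)^(-4))) / ((z^3)^(-4))    [quotient of powers]
= ((z^(-48) · z^(-8)) · ((z^3)^(-4))) / ((z^3)^(-4))    [power of a power]
= (z^(-56) · ((z^3)^(-4))) / ((z^3)^(-4))    [product of powers]
= (z^(-56) · z^(-12)) / ((z^3)^(-4))    [power of a power]
= z^(-68) / ((z^3)^(-4))    [product of powers]
= z^(-68) / z^(-12)    [power of a power]
= z^(-56)    [quotient of powers]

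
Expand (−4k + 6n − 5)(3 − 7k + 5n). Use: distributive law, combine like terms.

23k + 28k^2 − 62kn − 7n + 30n^2 − 15

(−4k + 6n − 5)(3 − 7k + 5n)
= −12k + 28k^2 − 20kn + 18n − 42kn + 30n^2 − 15 + 35k − 25n    [distributive law]
= 23k + 28k^2 − 62kn − 7n + 30n^2 − 15    [combine like terms]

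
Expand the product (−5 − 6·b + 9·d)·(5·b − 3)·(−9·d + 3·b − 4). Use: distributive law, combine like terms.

−198·b·d + 99·b² + 73·b − 27·d − 60 + 405·b²·d − 90·b³ − 405·b·d² + 243·d²

(−5 − 6·b + 9·d)·(5·b − 3)·(−9·d + 3·b − 4)
= (−25·b + 15 − 30·b² + 18·b + 45·b·d − 27·d)·(−9·d + 3·b − 4)    [distributive law]
= (−7·b + 15 − 30·b² + 45·b·d − 27·d)·(−9·d + 3·b − 4)    [combine like terms]
= 63·b·d − 21·b² + 28·b − 135·d + 45·b − 60 + 270·b²·d − 90·b³ + 120·b² − 405·b·d² + 135·b²·d − 180·b·d + 243·d² − 81·b·d + 108·d    [distributive law]
= −198·b·d + 99·b² + 73·b − 27·d − 60 + 405·b²·d − 90·b³ − 405·b·d² + 243·d²    [combine like terms]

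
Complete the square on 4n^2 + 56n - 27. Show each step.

4n^2 + 56n - 27
= 4(n^2 + 14n) - 27    [factor out 4 from the n-terms]
= 4(n^2 + 14n + 49 - 49) - 27    [add and subtract 49 inside the bracket]
= 4(n + 7)^2 - 196 - 27    [perfect-square identity]
= 4(n + 7)^2 - 223    [combine constants]

4(n + 7)^2 - 223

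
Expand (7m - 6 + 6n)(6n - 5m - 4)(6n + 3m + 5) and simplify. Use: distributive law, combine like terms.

180mn² - 174m²n - 108mn - 105m³ - 169m² + 82m - 180n² - 156n + 120 + 216n³

(7m - 6 + 6n)(6n - 5m - 4)(6n + 3m + 5)
= (42mn - 35m² - 28m - 36n + 30m + 24 + 36n² - 30mn - 24n)(6n + 3m + 5)    [distributive law]
= (12mn - 35m² + 2m - 60n + 24 + 36n²)(6n + 3m + 5)    [combine like terms]
= 72mn² + 36m²n + 60mn - 210m²n - 105m³ - 175m² + 12mn + 6m² + 10m - 360n² - 180mn - 300n + 144n + 72m + 120 + 216n³ + 108mn² + 180n²    [distributive law]
= 180mn² - 174m²n - 108mn - 105m³ - 169m² + 82m - 180n² - 156n + 120 + 216n³    [combine like terms]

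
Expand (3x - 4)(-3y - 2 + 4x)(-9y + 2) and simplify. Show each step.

81xy^2 + 180xy - 44x - 108x^2y + 24x^2 - 108y^2 - 48y + 16

(3x - 4)(-3y - 2 + 4x)(-9y + 2)
= (-9xy - 6x + 12x^2 + 12y + 8 - 16x)(-9y + 2)    [distributive law]
= (-9xy - 22x + 12x^2 + 12y + 8)(-9y + 2)    [combine like terms]
= 81xy^2 - 18xy + 198xy - 44x - 108x^2y + 24x^2 - 108y^2 + 24y - 72y + 16    [distributive law]
= 81xy^2 + 180xy - 44x - 108x^2y + 24x^2 - 108y^2 - 48y + 16    [combine like terms]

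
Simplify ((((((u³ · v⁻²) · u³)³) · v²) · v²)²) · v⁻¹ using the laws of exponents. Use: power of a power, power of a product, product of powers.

((((((u³ · v⁻²) · u³)³) · v²) · v²)²) · v⁻¹
= ((((((u³ · v⁻²) · u³)³) · v²)²) · ((v²)²)) · v⁻¹    [power of a product]
= ((((((u³ · v⁻²) · u³)³)²) · ((v²)²)) · ((v²)²)) · v⁻¹    [power of a product]
= (((((u³ · v⁻²) · u³)⁶) · ((v²)²)) · ((v²)²)) · v⁻¹    [power of a power]
= (((((u³ · v⁻²)⁶) · ((u³)⁶)) · ((v²)²)) · ((v²)²)) · v⁻¹    [power of a product]
= ((((((u³)⁶) · ((v⁻²)⁶)) · ((u³)⁶)) · ((v²)²)) · ((v²)²)) · v⁻¹    [power of a product]
= ((((u¹⁸ · ((v⁻²)⁶)) · ((u³)⁶)) · ((v²)²)) · ((v²)²)) · v⁻¹    [power of a power]
= ((((u¹⁸ · v⁻¹²) · ((u³)⁶)) · ((v²)²)) · ((v²)²)) · v⁻¹    [power of a power]
= ((((u¹⁸ · v⁻¹²) · u¹⁸) · ((v²)²)) · ((v²)²)) · v⁻¹    [power of a power]
= ((((u¹⁸ · v⁻¹²) · u¹⁸) · v⁴) · ((v²)²)) · v⁻¹    [power of a power]
= ((((u¹⁸ · v⁻¹²) · u¹⁸) · v⁴) · v⁴) · v⁻¹    [power of a power]
= u³⁶v⁻⁵    [product of powers]

u³⁶v⁻⁵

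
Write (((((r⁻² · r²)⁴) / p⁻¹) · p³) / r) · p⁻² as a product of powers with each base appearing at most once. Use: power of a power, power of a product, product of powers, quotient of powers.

p²·r⁻¹

(((((r⁻² · r²)⁴) / p⁻¹) · p³) / r) · p⁻²
= ((((((r⁻²)⁴) · ((r²)⁴)) / p⁻¹) · p³) / r) · p⁻²    [power of a product]
= ((((r⁻⁸ · ((r²)⁴)) / p⁻¹) · p³) / r) · p⁻²    [power of a power]
= ((((r⁻⁸ · r⁸) / p⁻¹) · p³) / r) · p⁻²    [power of a power]
= (((r⁰ / p⁻¹) · p³) / r) · p⁻²    [product of powers]
= p²·r⁻¹    [quotient of powers; product of powers]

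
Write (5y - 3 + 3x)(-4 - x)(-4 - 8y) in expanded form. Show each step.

-16y + 160y² + 92xy + 40xy² - 48 + 36x + 12x² + 24x²y

(5y - 3 + 3x)(-4 - x)(-4 - 8y)
= (-20y - 5xy + 12 + 3x - 12x - 3x²)(-4 - 8y)    [distributive law]
= (-20y - 5xy + 12 - 9x - 3x²)(-4 - 8y)    [combine like terms]
= 80y + 160y² + 20xy + 40xy² - 48 - 96y + 36x + 72xy + 12x² + 24x²y    [distributive law]
= -16y + 160y² + 92xy + 40xy² - 48 + 36x + 12x² + 24x²y    [combine like terms]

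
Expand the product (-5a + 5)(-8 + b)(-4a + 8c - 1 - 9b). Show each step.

-160a^2 + 320ac + 120a - 375ab + 20a^2b - 40abc + 45ab^2 - 320c + 40 + 355b + 40bc - 45b^2

(-5a + 5)(-8 + b)(-4a + 8c - 1 - 9b)
= (40a - 5ab - 40 + 5b)(-4a + 8c - 1 - 9b)    [distributive law]
= -160a^2 + 320ac - 40a - 360ab + 20a^2b - 40abc + 5ab + 45ab^2 + 160a - 320c + 40 + 360b - 20ab + 40bc - 5b - 45b^2    [distributive law]
= -160a^2 + 320ac + 120a - 375ab + 20a^2b - 40abc + 45ab^2 - 320c + 40 + 355b + 40bc - 45b^2    [combine like terms]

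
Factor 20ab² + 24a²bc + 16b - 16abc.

20ab² + 24a²bc + 16b - 16abc
= 4(5ab² + 6a²bc + 4b - 4abc)    [factor out 4]
= 4b(5ab + 6a²c + 4 - 4ac)    [factor out b]

4b(5ab + 6a²c + 4 - 4ac)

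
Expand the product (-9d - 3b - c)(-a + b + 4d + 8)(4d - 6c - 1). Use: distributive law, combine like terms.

(-9d - 3b - c)(-a + b + 4d + 8)(4d - 6c - 1)
= (9ad - 9bd - 36d² - 72d + 3ab - 3b² - 12bd - 24b + ac - bc - 4cd - 8c)(4d - 6c - 1)    [distributive law]
= (9ad - 21bd - 36d² - 72d + 3ab - 3b² - 24b + ac - bc - 4cd - 8c)(4d - 6c - 1)    [combine like terms]
= 36ad² - 54acd - 9ad - 84bd² + 126bcd + 21bd - 144d³ + 216cd² + 36d² - 288d² + 432cd + 72d + 12abd - 18abc - 3ab - 12b²d + 18b²c + 3b² - 96bd + 144bc + 24b + 4acd - 6ac² - ac - 4bcd + 6bc² + bc - 16cd² + 24c²d + 4cd - 32cd + 48c² + 8c    [distributive law]
= 36ad² - 50acd - 9ad - 84bd² + 122bcd - 75bd - 144d³ + 200cd² - 252d² + 404cd + 72d + 12abd - 18abc - 3ab - 12b²d + 18b²c + 3b² + 145bc + 24b - 6ac² - ac + 6bc² + 24c²d + 48c² + 8c    [combine like terms]

36ad² - 50acd - 9ad - 84bd² + 122bcd - 75bd - 144d³ + 200cd² - 252d² + 404cd + 72d + 12abd - 18abc - 3ab - 12b²d + 18b²c + 3b² + 145bc + 24b - 6ac² - ac + 6bc² + 24c²d + 48c² + 8c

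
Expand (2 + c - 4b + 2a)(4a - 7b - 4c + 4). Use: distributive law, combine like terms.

16a - 30b - 4c + 8 - 4ac + 9bc - 4c^2 - 30ab + 28b^2 + 8a^2

(2 + c - 4b + 2a)(4a - 7b - 4c + 4)
= 8a - 14b - 8c + 8 + 4ac - 7bc - 4c^2 + 4c - 16ab + 28b^2 + 16bc - 16b + 8a^2 - 14ab - 8ac + 8a    [distributive law]
= 16a - 30b - 4c + 8 - 4ac + 9bc - 4c^2 - 30ab + 28b^2 + 8a^2    [combine like terms]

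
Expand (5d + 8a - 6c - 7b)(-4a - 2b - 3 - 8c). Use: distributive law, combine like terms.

(5d + 8a - 6c - 7b)(-4a - 2b - 3 - 8c)
= -20ad - 10bd - 15d - 40cd - 32a^2 - 16ab - 24a - 64ac + 24ac + 12bc + 18c + 48c^2 + 28ab + 14b^2 + 21b + 56bc    [distributive law]
= -20ad - 10bd - 15d - 40cd - 32a^2 + 12ab - 24a - 40ac + 68bc + 18c + 48c^2 + 14b^2 + 21b    [combine like terms]

-20ad - 10bd - 15d - 40cd - 32a^2 + 12ab - 24a - 40ac + 68bc + 18c + 48c^2 + 14b^2 + 21b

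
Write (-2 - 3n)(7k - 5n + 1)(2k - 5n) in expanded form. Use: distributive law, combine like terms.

-28k^2 + 84kn - 35n^2 - 4k + 10n - 42k^2n + 135kn^2 - 75n^3

(-2 - 3n)(7k - 5n + 1)(2k - 5n)
= (-14k + 10n - 2 - 21kn + 15n^2 - 3n)(2k - 5n)    [distributive law]
= (-14k + 7n - 2 - 21kn + 15n^2)(2k - 5n)    [combine like terms]
= -28k^2 + 70kn + 14kn - 35n^2 - 4k + 10n - 42k^2n + 105kn^2 + 30kn^2 - 75n^3    [distributive law]
= -28k^2 + 84kn - 35n^2 - 4k + 10n - 42k^2n + 135kn^2 - 75n^3    [combine like terms]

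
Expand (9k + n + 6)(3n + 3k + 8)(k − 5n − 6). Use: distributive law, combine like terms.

(9k + n + 6)(3n + 3k + 8)(k − 5n − 6)
= (27kn + 27k^2 + 72k + 3n^2 + 3kn + 8n + 18n + 18k + 48)(k − 5n − 6)    [distributive law]
= (30kn + 27k^2 + 90k + 3n^2 + 26n + 48)(k − 5n − 6)    [combine like terms]
= 30k^2n − 150kn^2 − 180kn + 27k^3 − 135k^2n − 162k^2 + 90k^2 − 450kn − 540k + 3kn^2 − 15n^3 − 18n^2 + 26kn − 130n^2 − 156n + 48k − 240n − 288    [distributive law]
= −105k^2n − 147kn^2 − 604kn + 27k^3 − 72k^2 − 492k − 15n^3 − 148n^2 − 396n − 288    [combine like terms]

−105k^2n − 147kn^2 − 604kn + 27k^3 − 72k^2 − 492k − 15n^3 − 148n^2 − 396n − 288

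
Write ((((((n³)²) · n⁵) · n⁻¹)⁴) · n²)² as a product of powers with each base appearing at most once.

n⁸⁴

((((((n³)²) · n⁵) · n⁻¹)⁴) · n²)²
= ((((((n³)²) · n⁵) · n⁻¹)⁴)²) · ((n²)²)    [power of a product]
= (((((n³)²) · n⁵) · n⁻¹)⁸) · ((n²)²)    [power of a power]
= (((((n³)²) · n⁵)⁸) · ((n⁻¹)⁸)) · ((n²)²)    [power of a product]
= (((((n³)²)⁸) · ((n⁵)⁸)) · ((n⁻¹)⁸)) · ((n²)²)    [power of a product]
= ((((n³)¹⁶) · ((n⁵)⁸)) · ((n⁻¹)⁸)) · ((n²)²)    [power of a power]
= ((n⁴⁸ · ((n⁵)⁸)) · ((n⁻¹)⁸)) · ((n²)²)    [power of a power]
= ((n⁴⁸ · n⁴⁰) · ((n⁻¹)⁸)) · ((n²)²)    [power of a power]
= (n⁸⁸ · ((n⁻¹)⁸)) · ((n²)²)    [product of powers]
= (n⁸⁸ · n⁻⁸) · ((n²)²)    [power of a power]
= n⁸⁰ · ((n²)²)    [product of powers]
= n⁸⁰ · n⁴    [power of a power]
= n⁸⁴    [product of powers]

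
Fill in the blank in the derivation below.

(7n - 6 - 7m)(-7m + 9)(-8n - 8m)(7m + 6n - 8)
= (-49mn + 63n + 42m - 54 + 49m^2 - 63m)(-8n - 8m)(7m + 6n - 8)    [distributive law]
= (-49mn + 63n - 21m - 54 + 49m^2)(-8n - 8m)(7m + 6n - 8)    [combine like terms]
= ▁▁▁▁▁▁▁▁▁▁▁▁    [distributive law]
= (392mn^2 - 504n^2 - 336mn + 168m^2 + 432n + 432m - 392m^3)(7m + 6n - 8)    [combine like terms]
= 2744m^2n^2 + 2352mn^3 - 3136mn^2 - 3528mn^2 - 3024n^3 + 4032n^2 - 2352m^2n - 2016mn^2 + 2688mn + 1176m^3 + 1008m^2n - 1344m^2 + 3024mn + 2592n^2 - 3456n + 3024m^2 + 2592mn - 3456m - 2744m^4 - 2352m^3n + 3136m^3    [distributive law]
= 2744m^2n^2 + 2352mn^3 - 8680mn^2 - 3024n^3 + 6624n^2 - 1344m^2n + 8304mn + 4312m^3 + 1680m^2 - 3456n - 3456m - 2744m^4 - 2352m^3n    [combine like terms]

After distributive law, the bracketed line is:

(392mn^2 + 392m^2n - 504n^2 - 504mn + 168mn + 168m^2 + 432n + 432m - 392m^2n - 392m^3)(7m + 6n - 8)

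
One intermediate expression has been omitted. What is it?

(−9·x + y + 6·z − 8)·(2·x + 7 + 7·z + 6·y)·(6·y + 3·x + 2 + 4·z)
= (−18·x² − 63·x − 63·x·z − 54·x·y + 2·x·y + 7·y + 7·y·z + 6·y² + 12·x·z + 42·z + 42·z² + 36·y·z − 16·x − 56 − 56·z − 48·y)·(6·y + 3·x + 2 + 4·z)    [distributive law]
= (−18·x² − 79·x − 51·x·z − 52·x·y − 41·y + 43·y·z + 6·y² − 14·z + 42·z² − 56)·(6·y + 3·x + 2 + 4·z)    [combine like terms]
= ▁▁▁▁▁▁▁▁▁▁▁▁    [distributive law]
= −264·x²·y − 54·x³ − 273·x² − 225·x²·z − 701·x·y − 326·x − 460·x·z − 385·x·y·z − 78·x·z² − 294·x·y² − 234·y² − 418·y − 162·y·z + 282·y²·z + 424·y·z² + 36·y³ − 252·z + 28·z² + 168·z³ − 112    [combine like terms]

By distributive law:

−108·x²·y − 54·x³ − 36·x² − 72·x²·z − 474·x·y − 237·x² − 158·x − 316·x·z − 306·x·y·z − 153·x²·z − 102·x·z − 204·x·z² − 312·x·y² − 156·x²·y − 104·x·y − 208·x·y·z − 246·y² − 123·x·y − 82·y − 164·y·z + 258·y²·z + 129·x·y·z + 86·y·z + 172·y·z² + 36·y³ + 18·x·y² + 12·y² + 24·y²·z − 84·y·z − 42·x·z − 28·z − 56·z² + 252·y·z² + 126·x·z² + 84·z² + 168·z³ − 336·y − 168·x − 112 − 224·z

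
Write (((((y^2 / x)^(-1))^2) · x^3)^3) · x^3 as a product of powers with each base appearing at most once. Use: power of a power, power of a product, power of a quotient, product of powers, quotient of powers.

(((((y^2 / x)^(-1))^2) · x^3)^3) · x^3
= (((((y^2 / x)^(-1))^2)^3) · ((x^3)^3)) · x^3    [power of a product]
= ((((y^2 / x)^(-1))^6) · ((x^3)^3)) · x^3    [power of a power]
= (((y^2 / x)^(-6)) · ((x^3)^3)) · x^3    [power of a power]
= ((((y^2)^(-6)) / (x^(-6))) · ((x^3)^3)) · x^3    [power of a quotient]
= ((y^(-12) / (x^(-6))) · ((x^3)^3)) · x^3    [power of a power]
= ((y^(-12) / x^(-6)) · x^9) · x^3    [power of a power]
= x^18y^(-12)    [quotient of powers; product of powers]

x^18y^(-12)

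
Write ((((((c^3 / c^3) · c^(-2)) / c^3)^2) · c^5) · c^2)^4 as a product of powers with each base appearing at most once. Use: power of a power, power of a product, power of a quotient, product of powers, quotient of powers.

((((((c^3 / c^3) · c^(-2)) / c^3)^2) · c^5) · c^2)^4
= ((((((c^3 / c^3) · c^(-2)) / c^3)^2) · c^5)^4) · ((c^2)^4)    [power of a product]
= ((((((c^3 / c^3) · c^(-2)) / c^3)^2)^4) · ((c^5)^4)) · ((c^2)^4)    [power of a product]
= (((((c^3 / c^3) · c^(-2)) / c^3)^8) · ((c^5)^4)) · ((c^2)^4)    [power of a power]
= (((((c^3 / c^3) · c^(-2))^8) / ((c^3)^8)) · ((c^5)^4)) · ((c^2)^4)    [power of a quotient]
= (((((c^3 / c^3)^8) · ((c^(-2))^8)) / ((c^3)^8)) · ((c^5)^4)) · ((c^2)^4)    [power of a product]
= ((((((c^3)^8) / ((c^3)^8)) · ((c^(-2))^8)) / ((c^3)^8)) · ((c^5)^4)) · ((c^2)^4)    [power of a quotient]
= ((((c^24 / ((c^3)^8)) · ((c^(-2))^8)) / ((c^3)^8)) · ((c^5)^4)) · ((c^2)^4)    [power of a power]
= ((((c^24 / c^24) · ((c^(-2))^8)) / ((c^3)^8)) · ((c^5)^4)) · ((c^2)^4)    [power of a power]
= (((c^0 · ((c^(-2))^8)) / ((c^3)^8)) · ((c^5)^4)) · ((c^2)^4)    [quotient of powers]
= (((c^0 · c^(-16)) / ((c^3)^8)) · ((c^5)^4)) · ((c^2)^4)    [power of a power]
= ((c^(-16) / ((c^3)^8)) · ((c^5)^4)) · ((c^2)^4)    [product of powers]
= ((c^(-16) / c^24) · ((c^5)^4)) · ((c^2)^4)    [power of a power]
= (c^(-40) · ((c^5)^4)) · ((c^2)^4)    [quotient of powers]
= (c^(-40) · c^20) · ((c^2)^4)    [power of a power]
= c^(-20) · ((c^2)^4)    [product of powers]
= c^(-20) · c^8    [power of a power]
= c^(-12)    [product of powers]

c^(-12)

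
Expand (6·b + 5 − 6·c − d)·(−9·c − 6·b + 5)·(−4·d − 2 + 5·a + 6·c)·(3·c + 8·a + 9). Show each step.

(6·b + 5 − 6·c − d)·(−9·c − 6·b + 5)·(−4·d − 2 + 5·a + 6·c)·(3·c + 8·a + 9)
= (−54·b·c − 36·b² + 30·b − 45·c − 30·b + 25 + 54·c² + 36·b·c − 30·c + 9·c·d + 6·b·d − 5·d)·(−4·d − 2 + 5·a + 6·c)·(3·c + 8·a + 9)    [distributive law]
= (−18·b·c − 36·b² − 75·c + 25 + 54·c² + 9·c·d + 6·b·d − 5·d)·(−4·d − 2 + 5·a + 6·c)·(3·c + 8·a + 9)    [combine like terms]
= (72·b·c·d + 36·b·c − 90·a·b·c − 108·b·c² + 144·b²·d + 72·b² − 180·a·b² − 216·b²·c + 300·c·d + 150·c − 375·a·c − 450·c² − 100·d − 50 + 125·a + 150·c − 216·c²·d − 108·c² + 270·a·c² + 324·c³ − 36·c·d² − 18·c·d + 45·a·c·d + 54·c²·d − 24·b·d² − 12·b·d + 30·a·b·d + 36·b·c·d + 20·d² + 10·d − 25·a·d − 30·c·d)·(3·c + 8·a + 9)    [distributive law]
= (108·b·c·d + 36·b·c − 90·a·b·c − 108·b·c² + 144·b²·d + 72·b² − 180·a·b² − 216·b²·c + 252·c·d + 300·c − 375·a·c − 558·c² − 90·d − 50 + 125·a − 162·c²·d + 270·a·c² + 324·c³ − 36·c·d² + 45·a·c·d − 24·b·d² − 12·b·d + 30·a·b·d + 20·d² − 25·a·d)·(3·c + 8·a + 9)    [combine like terms]
= 324·b·c²·d + 864·a·b·c·d + 972·b·c·d + 108·b·c² + 288·a·b·c + 324·b·c − 270·a·b·c² − 720·a²·b·c − 810·a·b·c − 324·b·c³ − 864·a·b·c² − 972·b·c² + 432·b²·c·d + 1152·a·b²·d + 1296·b²·d + 216·b²·c + 576·a·b² + 648·b² − 540·a·b²·c − 1440·a²·b² − 1620·a·b² − 648·b²·c² − 1728·a·b²·c − 1944·b²·c + 756·c²·d + 2016·a·c·d + 2268·c·d + 900·c² + 2400·a·c + 2700·c − 1125·a·c² − 3000·a²·c − 3375·a·c − 1674·c³ − 4464·a·c² − 5022·c² − 270·c·d − 720·a·d − 810·d − 150·c − 400·a − 450 + 375·a·c + 1000·a² + 1125·a − 486·c³·d − 1296·a·c²·d − 1458·c²·d + 810·a·c³ + 2160·a²·c² + 2430·a·c² + 972·c⁴ + 2592·a·c³ + 2916·c³ − 108·c²·d² − 288·a·c·d² − 324·c·d² + 135·a·c²·d + 360·a²·c·d + 405·a·c·d − 72·b·c·d² − 192·a·b·d² − 216·b·d² − 36·b·c·d − 96·a·b·d − 108·b·d + 90·a·b·c·d + 240·a²·b·d + 270·a·b·d + 60·c·d² + 160·a·d² + 180·d² − 75·a·c·d − 200·a²·d − 225·a·d    [distributive law]
= 324·b·c²·d + 954·a·b·c·d + 936·b·c·d − 864·b·c² − 522·a·b·c + 324·b·c − 1134·a·b·c² − 720·a²·b·c − 324·b·c³ + 432·b²·c·d + 1152·a·b²·d + 1296·b²·d − 1728·b²·c − 1044·a·b² + 648·b² − 2268·a·b²·c − 1440·a²·b² − 648·b²·c² − 702·c²·d + 2346·a·c·d + 1998·c·d − 4122·c² − 600·a·c + 2550·c − 3159·a·c² − 3000·a²·c + 1242·c³ − 945·a·d − 810·d + 725·a − 450 + 1000·a² − 486·c³·d − 1161·a·c²·d + 3402·a·c³ + 2160·a²·c² + 972·c⁴ − 108·c²·d² − 288·a·c·d² − 264·c·d² + 360·a²·c·d − 72·b·c·d² − 192·a·b·d² − 216·b·d² + 174·a·b·d − 108·b·d + 240·a²·b·d + 160·a·d² + 180·d² − 200·a²·d    [combine like terms]

324·b·c²·d + 954·a·b·c·d + 936·b·c·d − 864·b·c² − 522·a·b·c + 324·b·c − 1134·a·b·c² − 720·a²·b·c − 324·b·c³ + 432·b²·c·d + 1152·a·b²·d + 1296·b²·d − 1728·b²·c − 1044·a·b² + 648·b² − 2268·a·b²·c − 1440·a²·b² − 648·b²·c² − 702·c²·d + 2346·a·c·d + 1998·c·d − 4122·c² − 600·a·c + 2550·c − 3159·a·c² − 3000·a²·c + 1242·c³ − 945·a·d − 810·d + 725·a − 450 + 1000·a² − 486·c³·d − 1161·a·c²·d + 3402·a·c³ + 2160·a²·c² + 972·c⁴ − 108·c²·d² − 288·a·c·d² − 264·c·d² + 360·a²·c·d − 72·b·c·d² − 192·a·b·d² − 216·b·d² + 174·a·b·d − 108·b·d + 240·a²·b·d + 160·a·d² + 180·d² − 200·a²·d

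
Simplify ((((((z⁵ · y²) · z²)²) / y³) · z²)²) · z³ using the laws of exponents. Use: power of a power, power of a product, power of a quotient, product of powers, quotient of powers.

y²z³⁵

((((((z⁵ · y²) · z²)²) / y³) · z²)²) · z³
= ((((((z⁵ · y²) · z²)²) / y³)²) · ((z²)²)) · z³    [power of a product]
= ((((((z⁵ · y²) · z²)²)²) / ((y³)²)) · ((z²)²)) · z³    [power of a quotient]
= (((((z⁵ · y²) · z²)⁴) / ((y³)²)) · ((z²)²)) · z³    [power of a power]
= (((((z⁵ · y²)⁴) · ((z²)⁴)) / ((y³)²)) · ((z²)²)) · z³    [power of a product]
= ((((((z⁵)⁴) · ((y²)⁴)) · ((z²)⁴)) / ((y³)²)) · ((z²)²)) · z³    [power of a product]
= ((((z²⁰ · ((y²)⁴)) · ((z²)⁴)) / ((y³)²)) · ((z²)²)) · z³    [power of a power]
= ((((z²⁰ · y⁸) · ((z²)⁴)) / ((y³)²)) · ((z²)²)) · z³    [power of a power]
= ((((z²⁰ · y⁸) · z⁸) / ((y³)²)) · ((z²)²)) · z³    [power of a power]
= ((((z²⁰ · y⁸) · z⁸) / y⁶) · ((z²)²)) · z³    [power of a power]
= ((((z²⁰ · y⁸) · z⁸) / y⁶) · z⁴) · z³    [power of a power]
= y²z³⁵    [quotient of powers; product of powers]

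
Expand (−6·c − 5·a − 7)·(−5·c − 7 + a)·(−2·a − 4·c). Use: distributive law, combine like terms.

(−6·c − 5·a − 7)·(−5·c − 7 + a)·(−2·a − 4·c)
= (30·c^2 + 42·c − 6·a·c + 25·a·c + 35·a − 5·a^2 + 35·c + 49 − 7·a)·(−2·a − 4·c)    [distributive law]
= (30·c^2 + 77·c + 19·a·c + 28·a − 5·a^2 + 49)·(−2·a − 4·c)    [combine like terms]
= −60·a·c^2 − 120·c^3 − 154·a·c − 308·c^2 − 38·a^2·c − 76·a·c^2 − 56·a^2 − 112·a·c + 10·a^3 + 20·a^2·c − 98·a − 196·c    [distributive law]
= −136·a·c^2 − 120·c^3 − 266·a·c − 308·c^2 − 18·a^2·c − 56·a^2 + 10·a^3 − 98·a − 196·c    [combine like terms]

−136·a·c^2 − 120·c^3 − 266·a·c − 308·c^2 − 18·a^2·c − 56·a^2 + 10·a^3 − 98·a − 196·c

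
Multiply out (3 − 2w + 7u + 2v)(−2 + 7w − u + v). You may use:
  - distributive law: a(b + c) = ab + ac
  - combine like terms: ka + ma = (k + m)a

−6 + 25w − 17u − v − 14w² + 51uw + 12vw − 7u² + 5uv + 2v²

(3 − 2w + 7u + 2v)(−2 + 7w − u + v)
= −6 + 21w − 3u + 3v + 4w − 14w² + 2uw − 2vw − 14u + 49uw − 7u² + 7uv − 4v + 14vw − 2uv + 2v²    [distributive law]
= −6 + 25w − 17u − v − 14w² + 51uw + 12vw − 7u² + 5uv + 2v²    [combine like terms]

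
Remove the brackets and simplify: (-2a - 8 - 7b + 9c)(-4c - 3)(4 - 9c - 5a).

-47ac + 108ac^2 - 40a^2c - 96a - 30a^2 - 196c - 189c^2 + 96 - 77bc - 252bc^2 - 140abc + 84b - 105ab + 324c^3

(-2a - 8 - 7b + 9c)(-4c - 3)(4 - 9c - 5a)
= (8ac + 6a + 32c + 24 + 28bc + 21b - 36c^2 - 27c)(4 - 9c - 5a)    [distributive law]
= (8ac + 6a + 5c + 24 + 28bc + 21b - 36c^2)(4 - 9c - 5a)    [combine like terms]
= 32ac - 72ac^2 - 40a^2c + 24a - 54ac - 30a^2 + 20c - 45c^2 - 25ac + 96 - 216c - 120a + 112bc - 252bc^2 - 140abc + 84b - 189bc - 105ab - 144c^2 + 324c^3 + 180ac^2    [distributive law]
= -47ac + 108ac^2 - 40a^2c - 96a - 30a^2 - 196c - 189c^2 + 96 - 77bc - 252bc^2 - 140abc + 84b - 105ab + 324c^3    [combine like terms]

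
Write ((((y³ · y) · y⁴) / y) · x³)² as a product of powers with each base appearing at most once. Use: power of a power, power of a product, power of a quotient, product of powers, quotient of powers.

((((y³ · y) · y⁴) / y) · x³)²
= ((((y³ · y) · y⁴) / y)²) · ((x³)²)    [power of a product]
= ((((y³ · y) · y⁴)²) / (y²)) · ((x³)²)    [power of a quotient]
= ((((y³ · y)²) · ((y⁴)²)) / (y²)) · ((x³)²)    [power of a product]
= (((((y³)²) · (y²)) · ((y⁴)²)) / (y²)) · ((x³)²)    [power of a product]
= (((y⁶ · (y²)) · ((y⁴)²)) / (y²)) · ((x³)²)    [power of a power]
= ((y⁸ · ((y⁴)²)) / (y²)) · ((x³)²)    [product of powers]
= ((y⁸ · y⁸) / (y²)) · ((x³)²)    [power of a power]
= (y¹⁶ / (y²)) · ((x³)²)    [product of powers]
= y¹⁴ · ((x³)²)    [quotient of powers]
= y¹⁴ · x⁶    [power of a power]
= x⁶y¹⁴    [rearrange]

x⁶y¹⁴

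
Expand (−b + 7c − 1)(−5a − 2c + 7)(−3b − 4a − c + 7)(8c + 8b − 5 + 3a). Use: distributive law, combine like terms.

598ab^2c − 120ab^3 + 522ab^2 − 205a^2b^2 + 1236a^2bc + 84a^2b − 60a^3b + 1584abc^2 − 4104abc + 180ab + 272b^2c^2 − 48b^3c − 858b^2c + 432bc^3 − 2448bc^2 + 3348bc + 168b^3 − 329b^2 − 252b + 1393a^2c^2 − 2222a^2c + 420a^3c + 770ac^3 − 4534ac^2 + 3866ac + 112c^4 − 1262c^3 + 3657c^2 − 2212c + 289a^2 − 60a^3 − 462a + 245

(−b + 7c − 1)(−5a − 2c + 7)(−3b − 4a − c + 7)(8c + 8b − 5 + 3a)
= (5ab + 2bc − 7b − 35ac − 14c^2 + 49c + 5a + 2c − 7)(−3b − 4a − c + 7)(8c + 8b − 5 + 3a)    [distributive law]
= (5ab + 2bc − 7b − 35ac − 14c^2 + 51c + 5a − 7)(−3b − 4a − c + 7)(8c + 8b − 5 + 3a)    [combine like terms]
= (−15ab^2 − 20a^2b − 5abc + 35ab − 6b^2c − 8abc − 2bc^2 + 14bc + 21b^2 + 28ab + 7bc − 49b + 105abc + 140a^2c + 35ac^2 − 245ac + 42bc^2 + 56ac^2 + 14c^3 − 98c^2 − 153bc − 204ac − 51c^2 + 357c − 15ab − 20a^2 − 5ac + 35a + 21b + 28a + 7c − 49)(8c + 8b − 5 + 3a)    [distributive law]
= (−15ab^2 − 20a^2b + 92abc + 48ab − 6b^2c + 40bc^2 − 132bc + 21b^2 − 28b + 140a^2c + 91ac^2 − 454ac + 14c^3 − 149c^2 + 364c − 20a^2 + 63a − 49)(8c + 8b − 5 + 3a)    [combine like terms]
= −120ab^2c − 120ab^3 + 75ab^2 − 45a^2b^2 − 160a^2bc − 160a^2b^2 + 100a^2b − 60a^3b + 736abc^2 + 736ab^2c − 460abc + 276a^2bc + 384abc + 384ab^2 − 240ab + 144a^2b − 48b^2c^2 − 48b^3c + 30b^2c − 18ab^2c + 320bc^3 + 320b^2c^2 − 200bc^2 + 120abc^2 − 1056bc^2 − 1056b^2c + 660bc − 396abc + 168b^2c + 168b^3 − 105b^2 + 63ab^2 − 224bc − 224b^2 + 140b − 84ab + 1120a^2c^2 + 1120a^2bc − 700a^2c + 420a^3c + 728ac^3 + 728abc^2 − 455ac^2 + 273a^2c^2 − 3632ac^2 − 3632abc + 2270ac − 1362a^2c + 112c^4 + 112bc^3 − 70c^3 + 42ac^3 − 1192c^3 − 1192bc^2 + 745c^2 − 447ac^2 + 2912c^2 + 2912bc − 1820c + 1092ac − 160a^2c − 160a^2b + 100a^2 − 60a^3 + 504ac + 504ab − 315a + 189a^2 − 392c − 392b + 245 − 147a    [distributive law]
= 598ab^2c − 120ab^3 + 522ab^2 − 205a^2b^2 + 1236a^2bc + 84a^2b − 60a^3b + 1584abc^2 − 4104abc + 180ab + 272b^2c^2 − 48b^3c − 858b^2c + 432bc^3 − 2448bc^2 + 3348bc + 168b^3 − 329b^2 − 252b + 1393a^2c^2 − 2222a^2c + 420a^3c + 770ac^3 − 4534ac^2 + 3866ac + 112c^4 − 1262c^3 + 3657c^2 − 2212c + 289a^2 − 60a^3 − 462a + 245    [combine like terms]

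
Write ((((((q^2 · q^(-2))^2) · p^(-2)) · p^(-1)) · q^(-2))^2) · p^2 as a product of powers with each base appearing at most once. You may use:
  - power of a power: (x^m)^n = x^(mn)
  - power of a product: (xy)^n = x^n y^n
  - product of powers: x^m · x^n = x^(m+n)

((((((q^2 · q^(-2))^2) · p^(-2)) · p^(-1)) · q^(-2))^2) · p^2
= ((((((q^2 · q^(-2))^2) · p^(-2)) · p^(-1))^2) · ((q^(-2))^2)) · p^2    [power of a product]
= ((((((q^2 · q^(-2))^2) · p^(-2))^2) · ((p^(-1))^2)) · ((q^(-2))^2)) · p^2    [power of a product]
= ((((((q^2 · q^(-2))^2)^2) · ((p^(-2))^2)) · ((p^(-1))^2)) · ((q^(-2))^2)) · p^2    [power of a product]
= (((((q^2 · q^(-2))^4) · ((p^(-2))^2)) · ((p^(-1))^2)) · ((q^(-2))^2)) · p^2    [power of a power]
= ((((((q^2)^4) · ((q^(-2))^4)) · ((p^(-2))^2)) · ((p^(-1))^2)) · ((q^(-2))^2)) · p^2    [power of a product]
= ((((q^8 · ((q^(-2))^4)) · ((p^(-2))^2)) · ((p^(-1))^2)) · ((q^(-2))^2)) · p^2    [power of a power]
= ((((q^8 · q^(-8)) · ((p^(-2))^2)) · ((p^(-1))^2)) · ((q^(-2))^2)) · p^2    [power of a power]
= (((q^0 · ((p^(-2))^2)) · ((p^(-1))^2)) · ((q^(-2))^2)) · p^2    [product of powers]
= (((q^0 · p^(-4)) · ((p^(-1))^2)) · ((q^(-2))^2)) · p^2    [power of a power]
= (((q^0 · p^(-4)) · p^(-2)) · ((q^(-2))^2)) · p^2    [power of a power]
= (((q^0 · p^(-4)) · p^(-2)) · q^(-4)) · p^2    [power of a power]
= p^(-4)·q^(-4)    [product of powers]

p^(-4)·q^(-4)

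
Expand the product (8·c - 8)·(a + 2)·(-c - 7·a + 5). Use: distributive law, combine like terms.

(8·c - 8)·(a + 2)·(-c - 7·a + 5)
= (8·a·c + 16·c - 8·a - 16)·(-c - 7·a + 5)    [distributive law]
= -8·a·c^2 - 56·a^2·c + 40·a·c - 16·c^2 - 112·a·c + 80·c + 8·a·c + 56·a^2 - 40·a + 16·c + 112·a - 80    [distributive law]
= -8·a·c^2 - 56·a^2·c - 64·a·c - 16·c^2 + 96·c + 56·a^2 + 72·a - 80    [combine like terms]

-8·a·c^2 - 56·a^2·c - 64·a·c - 16·c^2 + 96·c + 56·a^2 + 72·a - 80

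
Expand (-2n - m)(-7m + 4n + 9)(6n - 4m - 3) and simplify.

92mn^2 + 2m^2n - 12mn - 48n^3 - 84n^2 + 54n - 28m^3 + 15m^2 + 27m

(-2n - m)(-7m + 4n + 9)(6n - 4m - 3)
= (14mn - 8n^2 - 18n + 7m^2 - 4mn - 9m)(6n - 4m - 3)    [distributive law]
= (10mn - 8n^2 - 18n + 7m^2 - 9m)(6n - 4m - 3)    [combine like terms]
= 60mn^2 - 40m^2n - 30mn - 48n^3 + 32mn^2 + 24n^2 - 108n^2 + 72mn + 54n + 42m^2n - 28m^3 - 21m^2 - 54mn + 36m^2 + 27m    [distributive law]
= 92mn^2 + 2m^2n - 12mn - 48n^3 - 84n^2 + 54n - 28m^3 + 15m^2 + 27m    [combine like terms]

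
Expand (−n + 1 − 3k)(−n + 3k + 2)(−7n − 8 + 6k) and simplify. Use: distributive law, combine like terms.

(−n + 1 − 3k)(−n + 3k + 2)(−7n − 8 + 6k)
= (n^2 − 3kn − 2n − n + 3k + 2 + 3kn − 9k^2 − 6k)(−7n − 8 + 6k)    [distributive law]
= (n^2 − 3n − 3k + 2 − 9k^2)(−7n − 8 + 6k)    [combine like terms]
= −7n^3 − 8n^2 + 6kn^2 + 21n^2 + 24n − 18kn + 21kn + 24k − 18k^2 − 14n − 16 + 12k + 63k^2n + 72k^2 − 54k^3    [distributive law]
= −7n^3 + 13n^2 + 6kn^2 + 10n + 3kn + 36k + 54k^2 − 16 + 63k^2n − 54k^3    [combine like terms]

−7n^3 + 13n^2 + 6kn^2 + 10n + 3kn + 36k + 54k^2 − 16 + 63k^2n − 54k^3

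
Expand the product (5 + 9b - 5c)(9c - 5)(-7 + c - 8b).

-515c + 385c² - 1172bc + 175 + 515b + 441bc² - 648b²c + 360b² - 45c³

(5 + 9b - 5c)(9c - 5)(-7 + c - 8b)
= (45c - 25 + 81bc - 45b - 45c² + 25c)(-7 + c - 8b)    [distributive law]
= (70c - 25 + 81bc - 45b - 45c²)(-7 + c - 8b)    [combine like terms]
= -490c + 70c² - 560bc + 175 - 25c + 200b - 567bc + 81bc² - 648b²c + 315b - 45bc + 360b² + 315c² - 45c³ + 360bc²    [distributive law]
= -515c + 385c² - 1172bc + 175 + 515b + 441bc² - 648b²c + 360b² - 45c³    [combine like terms]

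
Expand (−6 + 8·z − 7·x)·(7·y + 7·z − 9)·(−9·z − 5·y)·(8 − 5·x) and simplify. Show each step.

7584·y·z + 748·x·y·z + 1680·y^2 + 910·x·y^2 + 8208·z^2 − 1602·x·z^2 − 3888·z − 2106·x·z − 2160·y − 1170·x·y − 6272·y·z^2 + 3920·x·y·z^2 − 2240·y^2·z + 1400·x·y^2·z − 4032·z^3 + 2520·x·z^3 − 3430·x^2·y·z − 1225·x^2·y^2 − 2205·x^2·z^2 + 2835·x^2·z + 1575·x^2·y

(−6 + 8·z − 7·x)·(7·y + 7·z − 9)·(−9·z − 5·y)·(8 − 5·x)
= (−42·y − 42·z + 54 + 56·y·z + 56·z^2 − 72·z − 49·x·y − 49·x·z + 63·x)·(−9·z − 5·y)·(8 − 5·x)    [distributive law]
= (−42·y − 114·z + 54 + 56·y·z + 56·z^2 − 49·x·y − 49·x·z + 63·x)·(−9·z − 5·y)·(8 − 5·x)    [combine like terms]
= (378·y·z + 210·y^2 + 1026·z^2 + 570·y·z − 486·z − 270·y − 504·y·z^2 − 280·y^2·z − 504·z^3 − 280·y·z^2 + 441·x·y·z + 245·x·y^2 + 441·x·z^2 + 245·x·y·z − 567·x·z − 315·x·y)·(8 − 5·x)    [distributive law]
= (948·y·z + 210·y^2 + 1026·z^2 − 486·z − 270·y − 784·y·z^2 − 280·y^2·z − 504·z^3 + 686·x·y·z + 245·x·y^2 + 441·x·z^2 − 567·x·z − 315·x·y)·(8 − 5·x)    [combine like terms]
= 7584·y·z − 4740·x·y·z + 1680·y^2 − 1050·x·y^2 + 8208·z^2 − 5130·x·z^2 − 3888·z + 2430·x·z − 2160·y + 1350·x·y − 6272·y·z^2 + 3920·x·y·z^2 − 2240·y^2·z + 1400·x·y^2·z − 4032·z^3 + 2520·x·z^3 + 5488·x·y·z − 3430·x^2·y·z + 1960·x·y^2 − 1225·x^2·y^2 + 3528·x·z^2 − 2205·x^2·z^2 − 4536·x·z + 2835·x^2·z − 2520·x·y + 1575·x^2·y    [distributive law]
= 7584·y·z + 748·x·y·z + 1680·y^2 + 910·x·y^2 + 8208·z^2 − 1602·x·z^2 − 3888·z − 2106·x·z − 2160·y − 1170·x·y − 6272·y·z^2 + 3920·x·y·z^2 − 2240·y^2·z + 1400·x·y^2·z − 4032·z^3 + 2520·x·z^3 − 3430·x^2·y·z − 1225·x^2·y^2 − 2205·x^2·z^2 + 2835·x^2·z + 1575·x^2·y    [combine like terms]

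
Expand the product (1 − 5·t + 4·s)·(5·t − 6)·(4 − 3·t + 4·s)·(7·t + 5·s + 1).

(1 − 5·t + 4·s)·(5·t − 6)·(4 − 3·t + 4·s)·(7·t + 5·s + 1)
= (5·t − 6 − 25·t^2 + 30·t + 20·s·t − 24·s)·(4 − 3·t + 4·s)·(7·t + 5·s + 1)    [distributive law]
= (35·t − 6 − 25·t^2 + 20·s·t − 24·s)·(4 − 3·t + 4·s)·(7·t + 5·s + 1)    [combine like terms]
= (140·t − 105·t^2 + 140·s·t − 24 + 18·t − 24·s − 100·t^2 + 75·t^3 − 100·s·t^2 + 80·s·t − 60·s·t^2 + 80·s^2·t − 96·s + 72·s·t − 96·s^2)·(7·t + 5·s + 1)    [distributive law]
= (158·t − 205·t^2 + 292·s·t − 24 − 120·s + 75·t^3 − 160·s·t^2 + 80·s^2·t − 96·s^2)·(7·t + 5·s + 1)    [combine like terms]
= 1106·t^2 + 790·s·t + 158·t − 1435·t^3 − 1025·s·t^2 − 205·t^2 + 2044·s·t^2 + 1460·s^2·t + 292·s·t − 168·t − 120·s − 24 − 840·s·t − 600·s^2 − 120·s + 525·t^4 + 375·s·t^3 + 75·t^3 − 1120·s·t^3 − 800·s^2·t^2 − 160·s·t^2 + 560·s^2·t^2 + 400·s^3·t + 80·s^2·t − 672·s^2·t − 480·s^3 − 96·s^2    [distributive law]
= 901·t^2 + 242·s·t − 10·t − 1360·t^3 + 859·s·t^2 + 868·s^2·t − 240·s − 24 − 696·s^2 + 525·t^4 − 745·s·t^3 − 240·s^2·t^2 + 400·s^3·t − 480·s^3    [combine like terms]

901·t^2 + 242·s·t − 10·t − 1360·t^3 + 859·s·t^2 + 868·s^2·t − 240·s − 24 − 696·s^2 + 525·t^4 − 745·s·t^3 − 240·s^2·t^2 + 400·s^3·t − 480·s^3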